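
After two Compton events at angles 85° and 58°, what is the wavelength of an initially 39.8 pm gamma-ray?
43.1554 pm

Apply Compton shift twice:

First scattering at θ₁ = 85°:
Δλ₁ = λ_C(1 - cos(85°))
Δλ₁ = 2.4263 × 0.9128
Δλ₁ = 2.2148 pm

After first scattering:
λ₁ = 39.8 + 2.2148 = 42.0148 pm

Second scattering at θ₂ = 58°:
Δλ₂ = λ_C(1 - cos(58°))
Δλ₂ = 2.4263 × 0.4701
Δλ₂ = 1.1406 pm

Final wavelength:
λ₂ = 42.0148 + 1.1406 = 43.1554 pm

Total shift: Δλ_total = 2.2148 + 1.1406 = 3.3554 pm

(Intermediate values are shown rounded; full precision is carried through to the final answer.)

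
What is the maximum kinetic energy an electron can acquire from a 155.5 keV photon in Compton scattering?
58.8328 keV

Maximum energy transfer occurs at θ = 180° (backscattering).

Initial photon: E₀ = 155.5 keV → λ₀ = 7.9733 pm

Maximum Compton shift (at 180°):
Δλ_max = 2λ_C = 2 × 2.4263 = 4.8526 pm

Final wavelength:
λ' = 7.9733 + 4.8526 = 12.8259 pm

Minimum photon energy (maximum energy to electron):
E'_min = hc/λ' = 96.6672 keV

Maximum electron kinetic energy:
K_max = E₀ - E'_min = 155.5000 - 96.6672 = 58.8328 keV

(Intermediate values are shown rounded; full precision is carried through to the final answer.)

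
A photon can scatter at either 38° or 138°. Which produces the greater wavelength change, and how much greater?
138° produces the larger shift by a factor of 8.223

Calculate both shifts using Δλ = λ_C(1 - cos θ):

For θ₁ = 38°:
Δλ₁ = 2.4263 × (1 - cos(38°))
Δλ₁ = 2.4263 × 0.2120
Δλ₁ = 0.5144 pm

For θ₂ = 138°:
Δλ₂ = 2.4263 × (1 - cos(138°))
Δλ₂ = 2.4263 × 1.7431
Δλ₂ = 4.2294 pm

The 138° angle produces the larger shift.
Ratio: 4.2294/0.5144 = 8.223

(Intermediate values are shown rounded; full precision is carried through to the final answer.)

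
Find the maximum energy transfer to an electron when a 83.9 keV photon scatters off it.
20.7402 keV

Maximum energy transfer occurs at θ = 180° (backscattering).

Initial photon: E₀ = 83.9 keV → λ₀ = 14.7776 pm

Maximum Compton shift (at 180°):
Δλ_max = 2λ_C = 2 × 2.4263 = 4.8526 pm

Final wavelength:
λ' = 14.7776 + 4.8526 = 19.6302 pm

Minimum photon energy (maximum energy to electron):
E'_min = hc/λ' = 63.1598 keV

Maximum electron kinetic energy:
K_max = E₀ - E'_min = 83.9000 - 63.1598 = 20.7402 keV

(Intermediate values are shown rounded; full precision is carried through to the final answer.)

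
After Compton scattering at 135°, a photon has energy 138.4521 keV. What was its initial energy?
257.5998 keV

Convert final energy to wavelength (hc ≈ 1239.842 keV·pm):
λ' = hc/E' = 1239.842 / 138.4521 = 8.9550 pm

Calculate the Compton shift:
Δλ = λ_C(1 - cos(135°))
Δλ = 2.4263 × (1 - cos(135°))
Δλ = 4.1420 pm

Initial wavelength:
λ = λ' - Δλ = 8.9550 - 4.1420 = 4.8131 pm

Initial energy:
E = hc/λ = 1239.842 / 4.8131 = 257.5998 keV

(Intermediate values are shown rounded; full precision is carried through to the final answer.)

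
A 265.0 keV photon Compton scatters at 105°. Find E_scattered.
160.3327 keV

First convert energy to wavelength:
λ = hc/E, with hc ≈ 1239.842 keV·pm (i.e. 1239.842 eV·nm)

For E = 265.0 keV = 265000 eV:
λ = 1239.842 keV·pm / 265.0 keV
λ = 4.6786 pm

Calculate the Compton shift:
Δλ = λ_C(1 - cos(105°)) = 2.4263 × 1.2588
Δλ = 3.0543 pm

Final wavelength:
λ' = 4.6786 + 3.0543 = 7.7329 pm

Final energy:
E' = hc/λ' = 1239.842 / 7.7329 = 160.3327 keV

(Intermediate values are shown rounded; full precision is carried through to the final answer.)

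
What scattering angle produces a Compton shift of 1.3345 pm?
63.26°

From the Compton formula Δλ = λ_C(1 - cos θ), we can solve for θ:

cos θ = 1 - Δλ/λ_C

Given:
- Δλ = 1.3345 pm
- λ_C = h/(m_e·c) ≈ 2.42631024 pm

cos θ = 1 - 1.3345/2.42631024
cos θ = 1 - 0.550012
cos θ = 0.449988

θ = arccos(0.449988)
θ = 63.26°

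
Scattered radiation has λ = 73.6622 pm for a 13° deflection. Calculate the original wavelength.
73.6000 pm

From λ' = λ + Δλ, we have λ = λ' - Δλ

First calculate the Compton shift:
Δλ = λ_C(1 - cos θ)
Δλ = 2.4263 × (1 - cos(13°))
Δλ = 2.4263 × 0.0256
Δλ = 0.0622 pm

Initial wavelength:
λ = λ' - Δλ
λ = 73.6622 - 0.0622
λ = 73.6000 pm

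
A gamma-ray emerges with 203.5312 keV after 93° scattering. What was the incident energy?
350.4000 keV

Convert final energy to wavelength (hc ≈ 1239.842 keV·pm):
λ' = hc/E' = 1239.842 / 203.5312 = 6.0917 pm

Calculate the Compton shift:
Δλ = λ_C(1 - cos(93°))
Δλ = 2.4263 × (1 - cos(93°))
Δλ = 2.5533 pm

Initial wavelength:
λ = λ' - Δλ = 6.0917 - 2.5533 = 3.5384 pm

Initial energy:
E = hc/λ = 1239.842 / 3.5384 = 350.4000 keV

(Intermediate values are shown rounded; full precision is carried through to the final answer.)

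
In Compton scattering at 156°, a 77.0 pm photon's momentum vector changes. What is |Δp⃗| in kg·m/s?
1.6356e-23 kg·m/s

Photon momentum magnitude is p = h/λ.

Initial momentum:
p₀ = h/λ = 6.6261e-34/7.7000e-11 = 8.6053e-24 kg·m/s

After scattering:
λ' = λ + Δλ = 77.0 + 4.6429 = 81.6429 pm
p' = h/λ' = 6.6261e-34/8.1643e-11 = 8.1159e-24 kg·m/s

Momentum is a vector; the scattered photon's direction makes angle θ = 156° with the incident direction. The magnitude of the vector change Δp⃗ = p⃗₀ − p⃗' is found from the law of cosines:
|Δp⃗|² = p₀² + p'² − 2p₀p'cos θ
|Δp⃗|² = (8.6053e-24)² + (8.1159e-24)² − 2·8.6053e-24·8.1159e-24·cos(156°)
|Δp⃗| = 1.6356e-23 kg·m/s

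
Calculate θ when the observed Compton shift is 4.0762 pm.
132.84°

From the Compton formula Δλ = λ_C(1 - cos θ), we can solve for θ:

cos θ = 1 - Δλ/λ_C

Given:
- Δλ = 4.0762 pm
- λ_C = h/(m_e·c) ≈ 2.42631024 pm

cos θ = 1 - 4.0762/2.42631024
cos θ = 1 - 1.680000
cos θ = -0.680000

θ = arccos(-0.680000)
θ = 132.84°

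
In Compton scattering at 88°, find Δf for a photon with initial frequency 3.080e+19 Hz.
5.973e+18 Hz (decrease)

Convert frequency to wavelength (c = 299792458 m/s):
λ₀ = c/f₀ = 299792458/3.080e+19 = 9.7335214e-12 m = 9.7335 pm

Calculate Compton shift:
Δλ = λ_C(1 - cos(88°)) = 2.3416 pm

Final wavelength:
λ' = λ₀ + Δλ = 9.7335 + 2.3416 = 12.0752 pm

Final frequency:
f' = c/λ' = 299792458/1.2075155e-11 = 2.4827215e+19 Hz

Frequency shift (decrease):
Δf = f₀ - f' = 3.080e+19 - 2.4827215e+19 = 5.973e+18 Hz

(Intermediate values are shown rounded; full precision is carried through to the final answer.)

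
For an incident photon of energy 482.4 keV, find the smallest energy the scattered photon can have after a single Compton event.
167.0322 keV (at θ = 180°)

The scattered photon has minimum energy when its wavelength is maximum, i.e., when the Compton shift Δλ = λ_C(1 − cos θ) is maximum. This occurs at θ = 180° (backscattering), giving Δλ_max = 2λ_C = 4.8526 pm.

Initial wavelength: λ₀ = hc/E₀ = 2.5702 pm
Maximum final wavelength: λ'_max = λ₀ + 2λ_C = 2.5702 + 4.8526 = 7.4228 pm
Minimum final energy: E'_min = hc/λ'_max = 167.0322 keV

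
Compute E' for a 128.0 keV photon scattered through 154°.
86.7427 keV

First convert energy to wavelength:
λ = hc/E, with hc ≈ 1239.842 keV·pm (i.e. 1239.842 eV·nm)

For E = 128.0 keV = 128000 eV:
λ = 1239.842 keV·pm / 128.0 keV
λ = 9.6863 pm

Calculate the Compton shift:
Δλ = λ_C(1 - cos(154°)) = 2.4263 × 1.8988
Δλ = 4.6071 pm

Final wavelength:
λ' = 9.6863 + 4.6071 = 14.2933 pm

Final energy:
E' = hc/λ' = 1239.842 / 14.2933 = 86.7427 keV

(Intermediate values are shown rounded; full precision is carried through to the final answer.)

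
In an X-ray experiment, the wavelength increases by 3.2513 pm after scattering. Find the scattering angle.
109.88°

From the Compton formula Δλ = λ_C(1 - cos θ), we can solve for θ:

cos θ = 1 - Δλ/λ_C

Given:
- Δλ = 3.2513 pm
- λ_C = h/(m_e·c) ≈ 2.42631024 pm

cos θ = 1 - 3.2513/2.42631024
cos θ = 1 - 1.340018
cos θ = -0.340018

θ = arccos(-0.340018)
θ = 109.88°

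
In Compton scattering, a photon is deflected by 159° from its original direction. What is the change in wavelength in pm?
4.6915 pm

Using the Compton scattering formula:
Δλ = λ_C(1 - cos θ)

where λ_C = h/(m_e·c) ≈ 2.4263 pm is the Compton wavelength of an electron.

For θ = 159°:
cos(159°) = -0.9336
1 - cos(159°) = 1.9336

Δλ = 2.4263 × 1.9336
Δλ = 4.6915 pm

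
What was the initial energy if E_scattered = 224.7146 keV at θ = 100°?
464.3998 keV

Convert final energy to wavelength (hc ≈ 1239.842 keV·pm):
λ' = hc/E' = 1239.842 / 224.7146 = 5.5174 pm

Calculate the Compton shift:
Δλ = λ_C(1 - cos(100°))
Δλ = 2.4263 × (1 - cos(100°))
Δλ = 2.8476 pm

Initial wavelength:
λ = λ' - Δλ = 5.5174 - 2.8476 = 2.6698 pm

Initial energy:
E = hc/λ = 1239.842 / 2.6698 = 464.3998 keV

(Intermediate values are shown rounded; full precision is carried through to the final answer.)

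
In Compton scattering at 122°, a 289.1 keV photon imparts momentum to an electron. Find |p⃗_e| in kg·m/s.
2.1046e-22 kg·m/s

The electron is initially at rest, so by conservation of momentum:
p⃗_e = p⃗₀ − p⃗'  (incident photon momentum minus scattered photon momentum)

Photon momentum magnitudes (p = h/λ = E/c):
λ₀ = hc/E₀ = 4.2886 pm → p₀ = h/λ₀ = 1.5450e-22 kg·m/s
Δλ = λ_C(1 − cos 122°) = 3.7121 pm
λ' = 8.0007 pm → p' = h/λ' = 8.2819e-23 kg·m/s

The scattered photon makes angle θ = 122° with the incident direction, so by the law of cosines:
|p⃗_e|² = p₀² + p'² − 2p₀p'cos θ
|p⃗_e|² = (1.5450e-22)² + (8.2819e-23)² − 2·1.5450e-22·8.2819e-23·cos(122°)
|p⃗_e| = 2.1046e-22 kg·m/s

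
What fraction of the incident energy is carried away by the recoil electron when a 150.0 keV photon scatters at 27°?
0.0310 (or 3.10%)

Calculate initial and final photon energies:

Initial: E₀ = 150.0 keV → λ₀ = 8.2656 pm
Compton shift: Δλ = 0.2645 pm
Final wavelength: λ' = 8.5301 pm
Final energy: E' = 145.3496 keV

Fractional energy loss:
(E₀ - E')/E₀ = (150.0000 - 145.3496)/150.0000
= 4.6504/150.0000
= 0.0310
= 3.10%

(Intermediate values are shown rounded; full precision is carried through to the final answer.)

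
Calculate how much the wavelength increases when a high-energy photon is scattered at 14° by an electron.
0.0721 pm

Using the Compton scattering formula:
Δλ = λ_C(1 - cos θ)

where λ_C = h/(m_e·c) ≈ 2.4263 pm is the Compton wavelength of an electron.

For θ = 14°:
cos(14°) = 0.9703
1 - cos(14°) = 0.0297

Δλ = 2.4263 × 0.0297
Δλ = 0.0721 pm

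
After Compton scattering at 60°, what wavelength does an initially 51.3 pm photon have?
52.5132 pm

Using the Compton formula: λ' = λ + λ_C(1 − cos θ)

For θ = 60°, cos θ = 1/2 (exact) = 0.5000, so:
1 − cos 60° = 1 − (1/2) = 0.5000

Δλ = λ_C × 0.5000 = 2.4263 × 0.5000 = 1.2132 pm

λ' = 51.3 + 1.2132 = 52.5132 pm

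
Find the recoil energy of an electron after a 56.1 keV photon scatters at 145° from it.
9.3389 keV

By energy conservation: K_e = E_initial - E_final

First find the scattered photon energy:
Initial wavelength: λ = hc/E = 22.1006 pm
Compton shift: Δλ = λ_C(1 - cos(145°)) = 4.4138 pm
Final wavelength: λ' = 22.1006 + 4.4138 = 26.5144 pm
Final photon energy: E' = hc/λ' = 46.7611 keV

Electron kinetic energy:
K_e = E - E' = 56.1000 - 46.7611 = 9.3389 keV

(Intermediate values are shown rounded; full precision is carried through to the final answer.)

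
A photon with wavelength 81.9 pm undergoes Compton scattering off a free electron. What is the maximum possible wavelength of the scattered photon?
86.7526 pm (at θ = 180°)

The Compton shift is Δλ = λ_C(1 − cos θ).

Since cos θ ranges from −1 to 1, the factor (1 − cos θ) ranges from 0 to 2; the maximum shift occurs at θ = 180° (backscattering):
Δλ_max = 2λ_C = 2 × 2.4263 pm = 4.8526 pm

Maximum scattered wavelength:
λ'_max = λ₀ + Δλ_max = 81.9 + 4.8526 = 86.7526 pm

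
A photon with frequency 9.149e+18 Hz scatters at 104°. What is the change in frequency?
7.705e+17 Hz (decrease)

Convert frequency to wavelength (c = 299792458 m/s):
λ₀ = c/f₀ = 299792458/9.149e+18 = 3.2767784e-11 m = 32.7678 pm

Calculate Compton shift:
Δλ = λ_C(1 - cos(104°)) = 3.0133 pm

Final wavelength:
λ' = λ₀ + Δλ = 32.7678 + 3.0133 = 35.7811 pm

Final frequency:
f' = c/λ' = 299792458/3.5781072e-11 = 8.3785208e+18 Hz

Frequency shift (decrease):
Δf = f₀ - f' = 9.149e+18 - 8.3785208e+18 = 7.705e+17 Hz

(Intermediate values are shown rounded; full precision is carried through to the final answer.)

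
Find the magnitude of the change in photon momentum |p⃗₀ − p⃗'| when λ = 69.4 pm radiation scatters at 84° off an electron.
1.2585e-23 kg·m/s

Photon momentum magnitude is p = h/λ.

Initial momentum:
p₀ = h/λ = 6.6261e-34/6.9400e-11 = 9.5477e-24 kg·m/s

After scattering:
λ' = λ + Δλ = 69.4 + 2.1727 = 71.5727 pm
p' = h/λ' = 6.6261e-34/7.1573e-11 = 9.2578e-24 kg·m/s

Momentum is a vector; the scattered photon's direction makes angle θ = 84° with the incident direction. The magnitude of the vector change Δp⃗ = p⃗₀ − p⃗' is found from the law of cosines:
|Δp⃗|² = p₀² + p'² − 2p₀p'cos θ
|Δp⃗|² = (9.5477e-24)² + (9.2578e-24)² − 2·9.5477e-24·9.2578e-24·cos(84°)
|Δp⃗| = 1.2585e-23 kg·m/s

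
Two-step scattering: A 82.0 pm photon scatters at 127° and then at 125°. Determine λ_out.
89.7045 pm

Apply Compton shift twice:

First scattering at θ₁ = 127°:
Δλ₁ = λ_C(1 - cos(127°))
Δλ₁ = 2.4263 × 1.6018
Δλ₁ = 3.8865 pm

After first scattering:
λ₁ = 82.0 + 3.8865 = 85.8865 pm

Second scattering at θ₂ = 125°:
Δλ₂ = λ_C(1 - cos(125°))
Δλ₂ = 2.4263 × 1.5736
Δλ₂ = 3.8180 pm

Final wavelength:
λ₂ = 85.8865 + 3.8180 = 89.7045 pm

Total shift: Δλ_total = 3.8865 + 3.8180 = 7.7045 pm

(Intermediate values are shown rounded; full precision is carried through to the final answer.)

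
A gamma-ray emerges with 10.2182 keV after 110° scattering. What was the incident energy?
10.5000 keV

Convert final energy to wavelength (hc ≈ 1239.842 keV·pm):
λ' = hc/E' = 1239.842 / 10.2182 = 121.3366 pm

Calculate the Compton shift:
Δλ = λ_C(1 - cos(110°))
Δλ = 2.4263 × (1 - cos(110°))
Δλ = 3.2562 pm

Initial wavelength:
λ = λ' - Δλ = 121.3366 - 3.2562 = 118.0805 pm

Initial energy:
E = hc/λ = 1239.842 / 118.0805 = 10.5000 keV

(Intermediate values are shown rounded; full precision is carried through to the final answer.)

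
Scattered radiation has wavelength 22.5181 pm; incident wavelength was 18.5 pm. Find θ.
131.00°

First find the wavelength shift:
Δλ = λ' - λ = 22.5181 - 18.5 = 4.0181 pm

Using Δλ = λ_C(1 - cos θ), with λ_C = h/(m_e·c) ≈ 2.42631024 pm:
cos θ = 1 - Δλ/λ_C
cos θ = 1 - 4.0181/2.42631024
cos θ = -0.656054

θ = arccos(-0.656054)
θ = 131.00°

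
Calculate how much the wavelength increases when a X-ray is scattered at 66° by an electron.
1.4394 pm

Using the Compton scattering formula:
Δλ = λ_C(1 - cos θ)

where λ_C = h/(m_e·c) ≈ 2.4263 pm is the Compton wavelength of an electron.

For θ = 66°:
cos(66°) = 0.4067
1 - cos(66°) = 0.5933

Δλ = 2.4263 × 0.5933
Δλ = 1.4394 pm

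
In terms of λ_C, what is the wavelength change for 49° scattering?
0.3439 λ_C

The Compton shift formula is:
Δλ = λ_C(1 - cos θ)

Dividing both sides by λ_C:
Δλ/λ_C = 1 - cos θ

For θ = 49°:
Δλ/λ_C = 1 - cos(49°)
Δλ/λ_C = 1 - 0.6561
Δλ/λ_C = 0.3439

This means the shift is 0.3439 × λ_C = 0.8345 pm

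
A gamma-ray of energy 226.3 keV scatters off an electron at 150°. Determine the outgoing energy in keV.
123.9060 keV

First convert energy to wavelength:
λ = hc/E, with hc ≈ 1239.842 keV·pm (i.e. 1239.842 eV·nm)

For E = 226.3 keV = 226300 eV:
λ = 1239.842 keV·pm / 226.3 keV
λ = 5.4788 pm

Calculate the Compton shift:
Δλ = λ_C(1 - cos(150°)) = 2.4263 × 1.8660
Δλ = 4.5276 pm

Final wavelength:
λ' = 5.4788 + 4.5276 = 10.0063 pm

Final energy:
E' = hc/λ' = 1239.842 / 10.0063 = 123.9060 keV

(Intermediate values are shown rounded; full precision is carried through to the final answer.)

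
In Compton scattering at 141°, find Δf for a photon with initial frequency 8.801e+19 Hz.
4.917e+19 Hz (decrease)

Convert frequency to wavelength (c = 299792458 m/s):
λ₀ = c/f₀ = 299792458/8.801e+19 = 3.4063454e-12 m = 3.4063 pm

Calculate Compton shift:
Δλ = λ_C(1 - cos(141°)) = 4.3119 pm

Final wavelength:
λ' = λ₀ + Δλ = 3.4063 + 4.3119 = 7.7183 pm

Final frequency:
f' = c/λ' = 299792458/7.7182528e-12 = 3.8842011e+19 Hz

Frequency shift (decrease):
Δf = f₀ - f' = 8.801e+19 - 3.8842011e+19 = 4.917e+19 Hz

(Intermediate values are shown rounded; full precision is carried through to the final answer.)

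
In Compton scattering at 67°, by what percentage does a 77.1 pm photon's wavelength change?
1.9173%

Calculate the Compton shift:
Δλ = λ_C(1 - cos(67°))
Δλ = 2.4263 × (1 - cos(67°))
Δλ = 2.4263 × 0.6093
Δλ = 1.4783 pm

Percentage change:
(Δλ/λ₀) × 100 = (1.4783/77.1) × 100
= 1.9173%

(Intermediate values are shown rounded; full precision is carried through to the final answer.)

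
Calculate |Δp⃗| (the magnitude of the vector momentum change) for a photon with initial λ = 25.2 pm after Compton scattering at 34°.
1.5256e-23 kg·m/s

Photon momentum magnitude is p = h/λ.

Initial momentum:
p₀ = h/λ = 6.6261e-34/2.5200e-11 = 2.6294e-23 kg·m/s

After scattering:
λ' = λ + Δλ = 25.2 + 0.4148 = 25.6148 pm
p' = h/λ' = 6.6261e-34/2.5615e-11 = 2.5868e-23 kg·m/s

Momentum is a vector; the scattered photon's direction makes angle θ = 34° with the incident direction. The magnitude of the vector change Δp⃗ = p⃗₀ − p⃗' is found from the law of cosines:
|Δp⃗|² = p₀² + p'² − 2p₀p'cos θ
|Δp⃗|² = (2.6294e-23)² + (2.5868e-23)² − 2·2.6294e-23·2.5868e-23·cos(34°)
|Δp⃗| = 1.5256e-23 kg·m/s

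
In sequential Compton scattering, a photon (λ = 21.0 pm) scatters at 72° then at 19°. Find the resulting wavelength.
22.8087 pm

Apply Compton shift twice:

First scattering at θ₁ = 72°:
Δλ₁ = λ_C(1 - cos(72°))
Δλ₁ = 2.4263 × 0.6910
Δλ₁ = 1.6765 pm

After first scattering:
λ₁ = 21.0 + 1.6765 = 22.6765 pm

Second scattering at θ₂ = 19°:
Δλ₂ = λ_C(1 - cos(19°))
Δλ₂ = 2.4263 × 0.0545
Δλ₂ = 0.1322 pm

Final wavelength:
λ₂ = 22.6765 + 0.1322 = 22.8087 pm

Total shift: Δλ_total = 1.6765 + 0.1322 = 1.8087 pm

(Intermediate values are shown rounded; full precision is carried through to the final answer.)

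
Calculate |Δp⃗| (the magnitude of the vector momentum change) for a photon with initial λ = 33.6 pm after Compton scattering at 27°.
9.1726e-24 kg·m/s

Photon momentum magnitude is p = h/λ.

Initial momentum:
p₀ = h/λ = 6.6261e-34/3.3600e-11 = 1.9720e-23 kg·m/s

After scattering:
λ' = λ + Δλ = 33.6 + 0.2645 = 33.8645 pm
p' = h/λ' = 6.6261e-34/3.3864e-11 = 1.9566e-23 kg·m/s

Momentum is a vector; the scattered photon's direction makes angle θ = 27° with the incident direction. The magnitude of the vector change Δp⃗ = p⃗₀ − p⃗' is found from the law of cosines:
|Δp⃗|² = p₀² + p'² − 2p₀p'cos θ
|Δp⃗|² = (1.9720e-23)² + (1.9566e-23)² − 2·1.9720e-23·1.9566e-23·cos(27°)
|Δp⃗| = 9.1726e-24 kg·m/s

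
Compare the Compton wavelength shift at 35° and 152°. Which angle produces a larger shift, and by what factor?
152° produces the larger shift by a factor of 10.412

Calculate both shifts using Δλ = λ_C(1 - cos θ):

For θ₁ = 35°:
Δλ₁ = 2.4263 × (1 - cos(35°))
Δλ₁ = 2.4263 × 0.1808
Δλ₁ = 0.4388 pm

For θ₂ = 152°:
Δλ₂ = 2.4263 × (1 - cos(152°))
Δλ₂ = 2.4263 × 1.8829
Δλ₂ = 4.5686 pm

The 152° angle produces the larger shift.
Ratio: 4.5686/0.4388 = 10.412

(Intermediate values are shown rounded; full precision is carried through to the final answer.)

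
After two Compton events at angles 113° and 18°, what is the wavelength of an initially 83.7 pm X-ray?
87.1931 pm

Apply Compton shift twice:

First scattering at θ₁ = 113°:
Δλ₁ = λ_C(1 - cos(113°))
Δλ₁ = 2.4263 × 1.3907
Δλ₁ = 3.3743 pm

After first scattering:
λ₁ = 83.7 + 3.3743 = 87.0743 pm

Second scattering at θ₂ = 18°:
Δλ₂ = λ_C(1 - cos(18°))
Δλ₂ = 2.4263 × 0.0489
Δλ₂ = 0.1188 pm

Final wavelength:
λ₂ = 87.0743 + 0.1188 = 87.1931 pm

Total shift: Δλ_total = 3.3743 + 0.1188 = 3.4931 pm

(Intermediate values are shown rounded; full precision is carried through to the final answer.)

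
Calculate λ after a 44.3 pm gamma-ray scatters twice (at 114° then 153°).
52.3013 pm

Apply Compton shift twice:

First scattering at θ₁ = 114°:
Δλ₁ = λ_C(1 - cos(114°))
Δλ₁ = 2.4263 × 1.4067
Δλ₁ = 3.4132 pm

After first scattering:
λ₁ = 44.3 + 3.4132 = 47.7132 pm

Second scattering at θ₂ = 153°:
Δλ₂ = λ_C(1 - cos(153°))
Δλ₂ = 2.4263 × 1.8910
Δλ₂ = 4.5882 pm

Final wavelength:
λ₂ = 47.7132 + 4.5882 = 52.3013 pm

Total shift: Δλ_total = 3.4132 + 4.5882 = 8.0013 pm

(Intermediate values are shown rounded; full precision is carried through to the final answer.)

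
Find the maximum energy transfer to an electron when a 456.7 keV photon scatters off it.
292.8602 keV

Maximum energy transfer occurs at θ = 180° (backscattering).

Initial photon: E₀ = 456.7 keV → λ₀ = 2.7148 pm

Maximum Compton shift (at 180°):
Δλ_max = 2λ_C = 2 × 2.4263 = 4.8526 pm

Final wavelength:
λ' = 2.7148 + 4.8526 = 7.5674 pm

Minimum photon energy (maximum energy to electron):
E'_min = hc/λ' = 163.8398 keV

Maximum electron kinetic energy:
K_max = E₀ - E'_min = 456.7000 - 163.8398 = 292.8602 keV

(Intermediate values are shown rounded; full precision is carried through to the final answer.)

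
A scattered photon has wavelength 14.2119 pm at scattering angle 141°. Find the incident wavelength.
9.9000 pm

From λ' = λ + Δλ, we have λ = λ' - Δλ

First calculate the Compton shift:
Δλ = λ_C(1 - cos θ)
Δλ = 2.4263 × (1 - cos(141°))
Δλ = 2.4263 × 1.7771
Δλ = 4.3119 pm

Initial wavelength:
λ = λ' - Δλ
λ = 14.2119 - 4.3119
λ = 9.9000 pm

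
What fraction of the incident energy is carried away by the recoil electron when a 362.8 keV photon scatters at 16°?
0.0268 (or 2.68%)

Calculate initial and final photon energies:

Initial: E₀ = 362.8 keV → λ₀ = 3.4174 pm
Compton shift: Δλ = 0.0940 pm
Final wavelength: λ' = 3.5114 pm
Final energy: E' = 353.0888 keV

Fractional energy loss:
(E₀ - E')/E₀ = (362.8000 - 353.0888)/362.8000
= 9.7112/362.8000
= 0.0268
= 2.68%

(Intermediate values are shown rounded; full precision is carried through to the final answer.)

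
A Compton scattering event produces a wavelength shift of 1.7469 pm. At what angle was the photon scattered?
73.74°

From the Compton formula Δλ = λ_C(1 - cos θ), we can solve for θ:

cos θ = 1 - Δλ/λ_C

Given:
- Δλ = 1.7469 pm
- λ_C = h/(m_e·c) ≈ 2.42631024 pm

cos θ = 1 - 1.7469/2.42631024
cos θ = 1 - 0.719982
cos θ = 0.280018

θ = arccos(0.280018)
θ = 73.74°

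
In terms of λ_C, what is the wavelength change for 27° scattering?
0.1090 λ_C

The Compton shift formula is:
Δλ = λ_C(1 - cos θ)

Dividing both sides by λ_C:
Δλ/λ_C = 1 - cos θ

For θ = 27°:
Δλ/λ_C = 1 - cos(27°)
Δλ/λ_C = 1 - 0.8910
Δλ/λ_C = 0.1090

This means the shift is 0.1090 × λ_C = 0.2645 pm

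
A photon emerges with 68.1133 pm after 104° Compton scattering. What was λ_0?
65.1000 pm

From λ' = λ + Δλ, we have λ = λ' - Δλ

First calculate the Compton shift:
Δλ = λ_C(1 - cos θ)
Δλ = 2.4263 × (1 - cos(104°))
Δλ = 2.4263 × 1.2419
Δλ = 3.0133 pm

Initial wavelength:
λ = λ' - Δλ
λ = 68.1133 - 3.0133
λ = 65.1000 pm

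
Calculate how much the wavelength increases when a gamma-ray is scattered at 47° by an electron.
0.7716 pm

Using the Compton scattering formula:
Δλ = λ_C(1 - cos θ)

where λ_C = h/(m_e·c) ≈ 2.4263 pm is the Compton wavelength of an electron.

For θ = 47°:
cos(47°) = 0.6820
1 - cos(47°) = 0.3180

Δλ = 2.4263 × 0.3180
Δλ = 0.7716 pm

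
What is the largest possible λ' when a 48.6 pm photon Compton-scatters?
53.4526 pm (at θ = 180°)

The Compton shift is Δλ = λ_C(1 − cos θ).

Since cos θ ranges from −1 to 1, the factor (1 − cos θ) ranges from 0 to 2; the maximum shift occurs at θ = 180° (backscattering):
Δλ_max = 2λ_C = 2 × 2.4263 pm = 4.8526 pm

Maximum scattered wavelength:
λ'_max = λ₀ + Δλ_max = 48.6 + 4.8526 = 53.4526 pm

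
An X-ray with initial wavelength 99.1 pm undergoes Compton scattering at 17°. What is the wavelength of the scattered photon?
99.2060 pm

Using the Compton scattering formula:
λ' = λ + Δλ = λ + λ_C(1 - cos θ)

Given:
- Initial wavelength λ = 99.1 pm
- Scattering angle θ = 17°
- Compton wavelength λ_C ≈ 2.4263 pm

Calculate the shift:
Δλ = 2.4263 × (1 - cos(17°))
Δλ = 2.4263 × 0.0437
Δλ = 0.1060 pm

Final wavelength:
λ' = 99.1 + 0.1060 = 99.2060 pm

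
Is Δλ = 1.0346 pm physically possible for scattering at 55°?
Yes, consistent

Calculate the expected shift for θ = 55°:

Δλ_expected = λ_C(1 - cos(55°))
Δλ_expected = 2.4263 × (1 - cos(55°))
Δλ_expected = 2.4263 × 0.4264
Δλ_expected = 1.0346 pm

Given shift: 1.0346 pm
Expected shift: 1.0346 pm
Difference: 0.0000 pm

The values match. This is consistent with Compton scattering at the stated angle.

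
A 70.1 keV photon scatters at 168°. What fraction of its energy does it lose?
0.2134 (or 21.34%)

Calculate initial and final photon energies:

Initial: E₀ = 70.1 keV → λ₀ = 17.6868 pm
Compton shift: Δλ = 4.7996 pm
Final wavelength: λ' = 22.4864 pm
Final energy: E' = 55.1375 keV

Fractional energy loss:
(E₀ - E')/E₀ = (70.1000 - 55.1375)/70.1000
= 14.9625/70.1000
= 0.2134
= 21.34%

(Intermediate values are shown rounded; full precision is carried through to the final answer.)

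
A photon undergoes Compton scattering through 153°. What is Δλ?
4.5882 pm

Using the Compton scattering formula:
Δλ = λ_C(1 - cos θ)

where λ_C = h/(m_e·c) ≈ 2.4263 pm is the Compton wavelength of an electron.

For θ = 153°:
cos(153°) = -0.8910
1 - cos(153°) = 1.8910

Δλ = 2.4263 × 1.8910
Δλ = 4.5882 pm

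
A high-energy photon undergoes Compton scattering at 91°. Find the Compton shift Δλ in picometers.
2.4687 pm

Using the Compton scattering formula:
Δλ = λ_C(1 - cos θ)

where λ_C = h/(m_e·c) ≈ 2.4263 pm is the Compton wavelength of an electron.

For θ = 91°:
cos(91°) = -0.0175
1 - cos(91°) = 1.0175

Δλ = 2.4263 × 1.0175
Δλ = 2.4687 pm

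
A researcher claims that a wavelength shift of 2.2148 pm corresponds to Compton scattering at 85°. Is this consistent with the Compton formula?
Yes, consistent

Calculate the expected shift for θ = 85°:

Δλ_expected = λ_C(1 - cos(85°))
Δλ_expected = 2.4263 × (1 - cos(85°))
Δλ_expected = 2.4263 × 0.9128
Δλ_expected = 2.2148 pm

Given shift: 2.2148 pm
Expected shift: 2.2148 pm
Difference: 0.0000 pm

The values match. This is consistent with Compton scattering at the stated angle.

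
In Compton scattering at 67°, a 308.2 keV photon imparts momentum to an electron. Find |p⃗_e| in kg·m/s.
1.6166e-22 kg·m/s

The electron is initially at rest, so by conservation of momentum:
p⃗_e = p⃗₀ − p⃗'  (incident photon momentum minus scattered photon momentum)

Photon momentum magnitudes (p = h/λ = E/c):
λ₀ = hc/E₀ = 4.0228 pm → p₀ = h/λ₀ = 1.6471e-22 kg·m/s
Δλ = λ_C(1 − cos 67°) = 1.4783 pm
λ' = 5.5011 pm → p' = h/λ' = 1.2045e-22 kg·m/s

The scattered photon makes angle θ = 67° with the incident direction, so by the law of cosines:
|p⃗_e|² = p₀² + p'² − 2p₀p'cos θ
|p⃗_e|² = (1.6471e-22)² + (1.2045e-22)² − 2·1.6471e-22·1.2045e-22·cos(67°)
|p⃗_e| = 1.6166e-22 kg·m/s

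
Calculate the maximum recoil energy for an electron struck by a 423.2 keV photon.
263.8845 keV

Maximum energy transfer occurs at θ = 180° (backscattering).

Initial photon: E₀ = 423.2 keV → λ₀ = 2.9297 pm

Maximum Compton shift (at 180°):
Δλ_max = 2λ_C = 2 × 2.4263 = 4.8526 pm

Final wavelength:
λ' = 2.9297 + 4.8526 = 7.7823 pm

Minimum photon energy (maximum energy to electron):
E'_min = hc/λ' = 159.3155 keV

Maximum electron kinetic energy:
K_max = E₀ - E'_min = 423.2000 - 159.3155 = 263.8845 keV

(Intermediate values are shown rounded; full precision is carried through to the final answer.)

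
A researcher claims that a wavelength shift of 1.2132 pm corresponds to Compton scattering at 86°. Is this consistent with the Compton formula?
No, inconsistent

Calculate the expected shift for θ = 86°:

Δλ_expected = λ_C(1 - cos(86°))
Δλ_expected = 2.4263 × (1 - cos(86°))
Δλ_expected = 2.4263 × 0.9302
Δλ_expected = 2.2571 pm

Given shift: 1.2132 pm
Expected shift: 2.2571 pm
Difference: 1.0439 pm

The values do not match. The given shift corresponds to θ ≈ 60.0°, not 86°.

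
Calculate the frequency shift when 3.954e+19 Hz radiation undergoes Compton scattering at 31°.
1.728e+18 Hz (decrease)

Convert frequency to wavelength (c = 299792458 m/s):
λ₀ = c/f₀ = 299792458/3.954e+19 = 7.5820045e-12 m = 7.5820 pm

Calculate Compton shift:
Δλ = λ_C(1 - cos(31°)) = 0.3466 pm

Final wavelength:
λ' = λ₀ + Δλ = 7.5820 + 0.3466 = 7.9286 pm

Final frequency:
f' = c/λ' = 299792458/7.9285609e-12 = 3.7811711e+19 Hz

Frequency shift (decrease):
Δf = f₀ - f' = 3.954e+19 - 3.7811711e+19 = 1.728e+18 Hz

(Intermediate values are shown rounded; full precision is carried through to the final answer.)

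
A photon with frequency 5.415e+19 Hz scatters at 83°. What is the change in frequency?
1.505e+19 Hz (decrease)

Convert frequency to wavelength (c = 299792458 m/s):
λ₀ = c/f₀ = 299792458/5.415e+19 = 5.5363335e-12 m = 5.5363 pm

Calculate Compton shift:
Δλ = λ_C(1 - cos(83°)) = 2.1306 pm

Final wavelength:
λ' = λ₀ + Δλ = 5.5363 + 2.1306 = 7.6670 pm

Final frequency:
f' = c/λ' = 299792458/7.6669509e-12 = 3.9101915e+19 Hz

Frequency shift (decrease):
Δf = f₀ - f' = 5.415e+19 - 3.9101915e+19 = 1.505e+19 Hz

(Intermediate values are shown rounded; full precision is carried through to the final answer.)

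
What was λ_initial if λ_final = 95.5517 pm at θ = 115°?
92.1000 pm

From λ' = λ + Δλ, we have λ = λ' - Δλ

First calculate the Compton shift:
Δλ = λ_C(1 - cos θ)
Δλ = 2.4263 × (1 - cos(115°))
Δλ = 2.4263 × 1.4226
Δλ = 3.4517 pm

Initial wavelength:
λ = λ' - Δλ
λ = 95.5517 - 3.4517
λ = 92.1000 pm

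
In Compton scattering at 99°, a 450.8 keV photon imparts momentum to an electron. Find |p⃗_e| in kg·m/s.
2.8505e-22 kg·m/s

The electron is initially at rest, so by conservation of momentum:
p⃗_e = p⃗₀ − p⃗'  (incident photon momentum minus scattered photon momentum)

Photon momentum magnitudes (p = h/λ = E/c):
λ₀ = hc/E₀ = 2.7503 pm → p₀ = h/λ₀ = 2.4092e-22 kg·m/s
Δλ = λ_C(1 − cos 99°) = 2.8059 pm
λ' = 5.5562 pm → p' = h/λ' = 1.1926e-22 kg·m/s

The scattered photon makes angle θ = 99° with the incident direction, so by the law of cosines:
|p⃗_e|² = p₀² + p'² − 2p₀p'cos θ
|p⃗_e|² = (2.4092e-22)² + (1.1926e-22)² − 2·2.4092e-22·1.1926e-22·cos(99°)
|p⃗_e| = 2.8505e-22 kg·m/s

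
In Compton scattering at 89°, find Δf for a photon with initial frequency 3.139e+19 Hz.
6.270e+18 Hz (decrease)

Convert frequency to wavelength (c = 299792458 m/s):
λ₀ = c/f₀ = 299792458/3.139e+19 = 9.5505721e-12 m = 9.5506 pm

Calculate Compton shift:
Δλ = λ_C(1 - cos(89°)) = 2.3840 pm

Final wavelength:
λ' = λ₀ + Δλ = 9.5506 + 2.3840 = 11.9345 pm

Final frequency:
f' = c/λ' = 299792458/1.1934537e-11 = 2.5119738e+19 Hz

Frequency shift (decrease):
Δf = f₀ - f' = 3.139e+19 - 2.5119738e+19 = 6.270e+18 Hz

(Intermediate values are shown rounded; full precision is carried through to the final answer.)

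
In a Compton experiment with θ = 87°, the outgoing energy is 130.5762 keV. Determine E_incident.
172.3000 keV

Convert final energy to wavelength (hc ≈ 1239.842 keV·pm):
λ' = hc/E' = 1239.842 / 130.5762 = 9.4952 pm

Calculate the Compton shift:
Δλ = λ_C(1 - cos(87°))
Δλ = 2.4263 × (1 - cos(87°))
Δλ = 2.2993 pm

Initial wavelength:
λ = λ' - Δλ = 9.4952 - 2.2993 = 7.1958 pm

Initial energy:
E = hc/λ = 1239.842 / 7.1958 = 172.3000 keV

(Intermediate values are shown rounded; full precision is carried through to the final answer.)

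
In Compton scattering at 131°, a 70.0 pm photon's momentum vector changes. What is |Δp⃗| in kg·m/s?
1.6761e-23 kg·m/s

Photon momentum magnitude is p = h/λ.

Initial momentum:
p₀ = h/λ = 6.6261e-34/7.0000e-11 = 9.4658e-24 kg·m/s

After scattering:
λ' = λ + Δλ = 70.0 + 4.0181 = 74.0181 pm
p' = h/λ' = 6.6261e-34/7.4018e-11 = 8.9520e-24 kg·m/s

Momentum is a vector; the scattered photon's direction makes angle θ = 131° with the incident direction. The magnitude of the vector change Δp⃗ = p⃗₀ − p⃗' is found from the law of cosines:
|Δp⃗|² = p₀² + p'² − 2p₀p'cos θ
|Δp⃗|² = (9.4658e-24)² + (8.9520e-24)² − 2·9.4658e-24·8.9520e-24·cos(131°)
|Δp⃗| = 1.6761e-23 kg·m/s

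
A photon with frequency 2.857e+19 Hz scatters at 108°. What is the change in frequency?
6.638e+18 Hz (decrease)

Convert frequency to wavelength (c = 299792458 m/s):
λ₀ = c/f₀ = 299792458/2.857e+19 = 1.0493261e-11 m = 10.4933 pm

Calculate Compton shift:
Δλ = λ_C(1 - cos(108°)) = 3.1761 pm

Final wavelength:
λ' = λ₀ + Δλ = 10.4933 + 3.1761 = 13.6693 pm

Final frequency:
f' = c/λ' = 299792458/1.3669342e-11 = 2.1931740e+19 Hz

Frequency shift (decrease):
Δf = f₀ - f' = 2.857e+19 - 2.1931740e+19 = 6.638e+18 Hz

(Intermediate values are shown rounded; full precision is carried through to the final answer.)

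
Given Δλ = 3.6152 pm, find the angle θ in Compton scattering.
119.34°

From the Compton formula Δλ = λ_C(1 - cos θ), we can solve for θ:

cos θ = 1 - Δλ/λ_C

Given:
- Δλ = 3.6152 pm
- λ_C = h/(m_e·c) ≈ 2.42631024 pm

cos θ = 1 - 3.6152/2.42631024
cos θ = 1 - 1.489999
cos θ = -0.489999

θ = arccos(-0.489999)
θ = 119.34°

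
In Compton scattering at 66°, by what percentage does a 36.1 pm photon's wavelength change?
3.9874%

Calculate the Compton shift:
Δλ = λ_C(1 - cos(66°))
Δλ = 2.4263 × (1 - cos(66°))
Δλ = 2.4263 × 0.5933
Δλ = 1.4394 pm

Percentage change:
(Δλ/λ₀) × 100 = (1.4394/36.1) × 100
= 3.9874%

(Intermediate values are shown rounded; full precision is carried through to the final answer.)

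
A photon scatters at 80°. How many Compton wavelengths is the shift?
0.8264 λ_C

The Compton shift formula is:
Δλ = λ_C(1 - cos θ)

Dividing both sides by λ_C:
Δλ/λ_C = 1 - cos θ

For θ = 80°:
Δλ/λ_C = 1 - cos(80°)
Δλ/λ_C = 1 - 0.1736
Δλ/λ_C = 0.8264

This means the shift is 0.8264 × λ_C = 2.0050 pm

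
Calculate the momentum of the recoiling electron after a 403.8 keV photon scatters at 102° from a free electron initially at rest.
2.6205e-22 kg·m/s

The electron is initially at rest, so by conservation of momentum:
p⃗_e = p⃗₀ − p⃗'  (incident photon momentum minus scattered photon momentum)

Photon momentum magnitudes (p = h/λ = E/c):
λ₀ = hc/E₀ = 3.0704 pm → p₀ = h/λ₀ = 2.1580e-22 kg·m/s
Δλ = λ_C(1 − cos 102°) = 2.9308 pm
λ' = 6.0012 pm → p' = h/λ' = 1.1041e-22 kg·m/s

The scattered photon makes angle θ = 102° with the incident direction, so by the law of cosines:
|p⃗_e|² = p₀² + p'² − 2p₀p'cos θ
|p⃗_e|² = (2.1580e-22)² + (1.1041e-22)² − 2·2.1580e-22·1.1041e-22·cos(102°)
|p⃗_e| = 2.6205e-22 kg·m/s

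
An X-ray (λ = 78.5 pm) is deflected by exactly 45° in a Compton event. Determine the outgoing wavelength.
79.2106 pm

Using the Compton formula: λ' = λ + λ_C(1 − cos θ)

For θ = 45°, cos θ = √2/2 (exact) ≈ 0.7071, so:
1 − cos 45° = 1 − (√2/2) ≈ 0.2929

Δλ = λ_C × 0.2929 = 2.4263 × 0.2929 = 0.7106 pm

λ' = 78.5 + 0.7106 = 79.2106 pm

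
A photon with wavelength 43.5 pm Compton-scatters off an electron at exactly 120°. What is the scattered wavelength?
47.1395 pm

Using the Compton formula: λ' = λ + λ_C(1 − cos θ)

For θ = 120°, cos θ = -1/2 (exact) = -0.5000, so:
1 − cos 120° = 1 − (-1/2) = 1.5000

Δλ = λ_C × 1.5000 = 2.4263 × 1.5000 = 3.6395 pm

λ' = 43.5 + 3.6395 = 47.1395 pm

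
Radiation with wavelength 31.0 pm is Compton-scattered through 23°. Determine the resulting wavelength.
31.1929 pm

Using the Compton scattering formula:
λ' = λ + Δλ = λ + λ_C(1 - cos θ)

Given:
- Initial wavelength λ = 31.0 pm
- Scattering angle θ = 23°
- Compton wavelength λ_C ≈ 2.4263 pm

Calculate the shift:
Δλ = 2.4263 × (1 - cos(23°))
Δλ = 2.4263 × 0.0795
Δλ = 0.1929 pm

Final wavelength:
λ' = 31.0 + 0.1929 = 31.1929 pm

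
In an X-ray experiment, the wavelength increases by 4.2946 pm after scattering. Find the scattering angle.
140.36°

From the Compton formula Δλ = λ_C(1 - cos θ), we can solve for θ:

cos θ = 1 - Δλ/λ_C

Given:
- Δλ = 4.2946 pm
- λ_C = h/(m_e·c) ≈ 2.42631024 pm

cos θ = 1 - 4.2946/2.42631024
cos θ = 1 - 1.770013
cos θ = -0.770013

θ = arccos(-0.770013)
θ = 140.36°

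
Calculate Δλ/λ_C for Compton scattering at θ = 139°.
1.7547 λ_C

The Compton shift formula is:
Δλ = λ_C(1 - cos θ)

Dividing both sides by λ_C:
Δλ/λ_C = 1 - cos θ

For θ = 139°:
Δλ/λ_C = 1 - cos(139°)
Δλ/λ_C = 1 - -0.7547
Δλ/λ_C = 1.7547

This means the shift is 1.7547 × λ_C = 4.2575 pm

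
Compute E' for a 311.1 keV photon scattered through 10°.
308.2490 keV

First convert energy to wavelength:
λ = hc/E, with hc ≈ 1239.842 keV·pm (i.e. 1239.842 eV·nm)

For E = 311.1 keV = 311100 eV:
λ = 1239.842 keV·pm / 311.1 keV
λ = 3.9853 pm

Calculate the Compton shift:
Δλ = λ_C(1 - cos(10°)) = 2.4263 × 0.0152
Δλ = 0.0369 pm

Final wavelength:
λ' = 3.9853 + 0.0369 = 4.0222 pm

Final energy:
E' = hc/λ' = 1239.842 / 4.0222 = 308.2490 keV

(Intermediate values are shown rounded; full precision is carried through to the final answer.)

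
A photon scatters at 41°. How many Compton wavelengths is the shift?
0.2453 λ_C

The Compton shift formula is:
Δλ = λ_C(1 - cos θ)

Dividing both sides by λ_C:
Δλ/λ_C = 1 - cos θ

For θ = 41°:
Δλ/λ_C = 1 - cos(41°)
Δλ/λ_C = 1 - 0.7547
Δλ/λ_C = 0.2453

This means the shift is 0.2453 × λ_C = 0.5952 pm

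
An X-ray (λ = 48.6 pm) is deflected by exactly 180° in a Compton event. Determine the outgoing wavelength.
53.4526 pm

Using the Compton formula: λ' = λ + λ_C(1 − cos θ)

For θ = 180°, cos θ = -1 (exact) = -1.0000, so:
1 − cos 180° = 1 − (-1) = 2.0000

Δλ = λ_C × 2.0000 = 2.4263 × 2.0000 = 4.8526 pm

λ' = 48.6 + 4.8526 = 53.4526 pm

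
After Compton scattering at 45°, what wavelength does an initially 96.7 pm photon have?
97.4106 pm

Using the Compton formula: λ' = λ + λ_C(1 − cos θ)

For θ = 45°, cos θ = √2/2 (exact) ≈ 0.7071, so:
1 − cos 45° = 1 − (√2/2) ≈ 0.2929

Δλ = λ_C × 0.2929 = 2.4263 × 0.2929 = 0.7106 pm

λ' = 96.7 + 0.7106 = 97.4106 pm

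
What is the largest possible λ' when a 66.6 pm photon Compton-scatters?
71.4526 pm (at θ = 180°)

The Compton shift is Δλ = λ_C(1 − cos θ).

Since cos θ ranges from −1 to 1, the factor (1 − cos θ) ranges from 0 to 2; the maximum shift occurs at θ = 180° (backscattering):
Δλ_max = 2λ_C = 2 × 2.4263 pm = 4.8526 pm

Maximum scattered wavelength:
λ'_max = λ₀ + Δλ_max = 66.6 + 4.8526 = 71.4526 pm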